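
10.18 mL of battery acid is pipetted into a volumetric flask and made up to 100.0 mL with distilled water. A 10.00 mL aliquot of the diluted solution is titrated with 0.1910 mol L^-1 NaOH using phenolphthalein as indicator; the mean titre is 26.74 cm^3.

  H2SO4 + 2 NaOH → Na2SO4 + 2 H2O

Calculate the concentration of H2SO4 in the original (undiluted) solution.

2.509 mol/L

n(NaOH) = 0.02674 × 0.1910 = 5.107 × 10^-3 mol
From the 1:2 ratio, n(H2SO4) in the aliquot = 1/2 × 5.107 × 10^-3 = 2.554 × 10^-3 mol
[H2SO4]_dilute = 2.554 × 10^-3 / 0.01000 = 0.2554 mol/L
Dilution factor = 100.0 / 10.18 = 9.823
[H2SO4]_stock = 0.2554 × 9.823 = 2.509 mol/L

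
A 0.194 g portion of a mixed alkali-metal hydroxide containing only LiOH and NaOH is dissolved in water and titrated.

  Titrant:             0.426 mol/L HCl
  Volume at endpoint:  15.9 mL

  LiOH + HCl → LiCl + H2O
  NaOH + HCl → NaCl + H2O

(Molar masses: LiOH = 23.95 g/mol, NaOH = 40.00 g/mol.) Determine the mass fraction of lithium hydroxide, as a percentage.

59.2 %

n(HCl) = 0.0159 × 0.426 = 6.77 × 10^-3 mol
Let x = n(LiOH), y = n(NaOH).
Titrant: 1x + 1y = 6.77 × 10^-3;  mass: 23.95x + 40.00y = 0.194
Solving, x = 4.79 × 10^-3 mol, y = 1.98 × 10^-3 mol
mass of LiOH = 4.79 × 10^-3 × 23.95 = 0.115 g
% LiOH = 0.115 / 0.194 × 100 = 59.2 %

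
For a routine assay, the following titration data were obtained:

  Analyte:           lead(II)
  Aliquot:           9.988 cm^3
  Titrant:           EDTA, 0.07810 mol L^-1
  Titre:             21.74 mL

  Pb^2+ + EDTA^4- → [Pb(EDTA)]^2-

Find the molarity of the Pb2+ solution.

n(EDTA) = 0.02174 L × 0.07810 mol/L = 1.698 × 10^-3 mol
n(Pb2+) = 1.698 × 10^-3 mol (1:1 mole ratio)
[Pb2+] = 1.698 × 10^-3 mol / 0.009988 L = 0.1700 mol/L

0.1700 mol/L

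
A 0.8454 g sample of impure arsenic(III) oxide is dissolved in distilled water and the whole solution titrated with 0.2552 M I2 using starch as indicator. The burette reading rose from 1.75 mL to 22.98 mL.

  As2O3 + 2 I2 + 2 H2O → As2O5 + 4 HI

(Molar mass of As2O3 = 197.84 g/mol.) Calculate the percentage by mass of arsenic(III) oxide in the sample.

n(I2) = 0.02123 L × 0.2552 mol/L = 5.418 × 10^-3 mol
From the 1:2 ratio, n(As2O3) = 1/2 × 5.418 × 10^-3 = 2.709 × 10^-3 mol
mass of As2O3 = 2.709 × 10^-3 × 197.84 g/mol = 0.5359 g
% As2O3 = 0.5359 / 0.8454 × 100 = 63.39 %

63.39 %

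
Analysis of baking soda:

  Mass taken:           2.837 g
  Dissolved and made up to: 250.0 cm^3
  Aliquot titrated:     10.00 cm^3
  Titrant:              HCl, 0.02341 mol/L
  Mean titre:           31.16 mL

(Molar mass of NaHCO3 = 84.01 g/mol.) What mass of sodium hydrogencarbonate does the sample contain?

NaHCO3 + HCl → NaCl + H2O + CO2
n(HCl) per titration = 0.03116 × 0.02341 = 7.295 × 10^-4 mol
n(NaHCO3) in each aliquot = 7.295 × 10^-4 mol (1:1 ratio)
n(NaHCO3) in the whole flask = 7.295 × 10^-4 × 250.0/10.00 = 0.01824 mol
mass of NaHCO3 = 0.01824 × 84.01 = 1.532 g

1.532 g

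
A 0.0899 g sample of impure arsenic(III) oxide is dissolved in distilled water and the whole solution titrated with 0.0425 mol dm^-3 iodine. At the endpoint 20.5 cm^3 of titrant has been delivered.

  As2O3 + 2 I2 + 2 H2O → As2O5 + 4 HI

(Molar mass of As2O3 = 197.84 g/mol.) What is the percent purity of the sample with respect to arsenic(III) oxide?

n(I2) = 0.0205 L × 0.0425 mol/L = 8.71 × 10^-4 mol
From the 1:2 ratio, n(As2O3) = 1/2 × 8.71 × 10^-4 = 4.36 × 10^-4 mol
mass of As2O3 = 4.36 × 10^-4 × 197.84 g/mol = 0.0862 g
% As2O3 = 0.0862 / 0.0899 × 100 = 95.9 %

95.9 %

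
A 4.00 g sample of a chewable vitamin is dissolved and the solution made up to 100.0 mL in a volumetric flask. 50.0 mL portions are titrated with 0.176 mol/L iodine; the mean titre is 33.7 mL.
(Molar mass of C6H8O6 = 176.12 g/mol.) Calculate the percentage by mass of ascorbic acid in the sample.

C6H8O6 + I2 → C6H6O6 + 2 HI
n(I2) per titration = 0.0337 × 0.176 = 5.93 × 10^-3 mol
n(C6H8O6) in each aliquot = 5.93 × 10^-3 mol (1:1 ratio)
n(C6H8O6) in the whole flask = 5.93 × 10^-3 × 100.0/50.0 = 0.0119 mol
mass of C6H8O6 = 0.0119 × 176.12 = 2.09 g
% C6H8O6 = 2.09 / 4.00 × 100 = 52.2 %

52.2 %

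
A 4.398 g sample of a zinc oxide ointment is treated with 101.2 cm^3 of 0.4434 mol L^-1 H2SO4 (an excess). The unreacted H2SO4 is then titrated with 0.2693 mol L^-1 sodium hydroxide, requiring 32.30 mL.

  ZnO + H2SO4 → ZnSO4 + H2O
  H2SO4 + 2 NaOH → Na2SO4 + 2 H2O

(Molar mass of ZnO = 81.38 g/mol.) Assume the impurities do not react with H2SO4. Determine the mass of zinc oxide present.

n(H2SO4) added = 0.1012 × 0.4434 = 0.04487 mol
n(NaOH) used in back-titration = 0.03230 × 0.2693 = 8.698 × 10^-3 mol
From the 1:2 ratio, n(H2SO4) left over = 1/2 × 8.698 × 10^-3 = 4.349 × 10^-3 mol
n(H2SO4) consumed by analyte = 0.04487 − 4.349 × 10^-3 = 0.04052 mol
n(ZnO) = 0.04052 mol (1:1 ratio)
mass of ZnO = 0.04052 × 81.38 = 3.298 g

3.298 g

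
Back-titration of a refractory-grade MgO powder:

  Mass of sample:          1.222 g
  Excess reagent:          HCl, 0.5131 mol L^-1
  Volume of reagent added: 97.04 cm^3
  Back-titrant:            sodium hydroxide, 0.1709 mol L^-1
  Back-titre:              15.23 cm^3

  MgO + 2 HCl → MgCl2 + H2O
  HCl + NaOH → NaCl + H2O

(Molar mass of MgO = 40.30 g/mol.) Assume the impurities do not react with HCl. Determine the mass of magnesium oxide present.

n(HCl) added = 0.09704 × 0.5131 = 0.04979 mol
n(NaOH) used in back-titration = 0.01523 × 0.1709 = 2.603 × 10^-3 mol
n(HCl) left over = 2.603 × 10^-3 mol (1:1 ratio)
n(HCl) consumed by analyte = 0.04979 − 2.603 × 10^-3 = 0.04719 mol
From the 1:2 ratio, n(MgO) = 1/2 × 0.04719 = 0.02359 mol
mass of MgO = 0.02359 × 40.30 = 0.9508 g

0.9508 g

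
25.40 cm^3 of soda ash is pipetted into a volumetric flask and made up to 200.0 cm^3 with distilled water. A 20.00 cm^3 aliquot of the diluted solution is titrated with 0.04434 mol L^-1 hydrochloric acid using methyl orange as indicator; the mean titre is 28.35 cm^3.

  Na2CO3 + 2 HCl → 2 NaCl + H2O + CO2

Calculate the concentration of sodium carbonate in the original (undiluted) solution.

0.2474 mol/L

n(HCl) = 0.02835 × 0.04434 = 1.257 × 10^-3 mol
From the 1:2 ratio, n(Na2CO3) in the aliquot = 1/2 × 1.257 × 10^-3 = 6.285 × 10^-4 mol
[Na2CO3]_dilute = 6.285 × 10^-4 / 0.02000 = 0.03143 mol/L
Dilution factor = 200.0 / 25.40 = 7.874
[Na2CO3]_stock = 0.03143 × 7.874 = 0.2474 mol/L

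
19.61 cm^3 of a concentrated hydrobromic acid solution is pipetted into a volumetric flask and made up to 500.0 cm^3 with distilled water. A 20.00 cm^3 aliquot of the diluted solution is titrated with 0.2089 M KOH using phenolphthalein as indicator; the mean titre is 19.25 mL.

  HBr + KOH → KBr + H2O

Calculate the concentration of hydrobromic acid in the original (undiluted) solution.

5.127 M

n(KOH) = 0.01925 × 0.2089 = 4.021 × 10^-3 mol
n(HBr) in the aliquot = 4.021 × 10^-3 mol (1:1 ratio)
[HBr]_dilute = 4.021 × 10^-3 / 0.02000 = 0.2011 mol/L
Dilution factor = 500.0 / 19.61 = 25.50
[HBr]_stock = 0.2011 × 25.50 = 5.127 mol/L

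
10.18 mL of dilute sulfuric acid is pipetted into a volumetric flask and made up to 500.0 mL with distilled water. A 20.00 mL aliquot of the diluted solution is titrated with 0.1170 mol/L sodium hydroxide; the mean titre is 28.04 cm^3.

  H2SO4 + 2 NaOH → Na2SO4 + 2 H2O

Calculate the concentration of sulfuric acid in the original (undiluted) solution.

n(NaOH) = 0.02804 × 0.1170 = 3.281 × 10^-3 mol
From the 1:2 ratio, n(H2SO4) in the aliquot = 1/2 × 3.281 × 10^-3 = 1.640 × 10^-3 mol
[H2SO4]_dilute = 1.640 × 10^-3 / 0.02000 = 0.08202 mol/L
Dilution factor = 500.0 / 10.18 = 49.12
[H2SO4]_stock = 0.08202 × 49.12 = 4.028 mol/L

4.028 mol/L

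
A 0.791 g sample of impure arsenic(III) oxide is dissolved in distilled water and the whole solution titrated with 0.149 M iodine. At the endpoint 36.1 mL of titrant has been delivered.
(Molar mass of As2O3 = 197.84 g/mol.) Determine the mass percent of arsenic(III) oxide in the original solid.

As2O3 + 2 I2 + 2 H2O → As2O5 + 4 HI
n(I2) = 0.0361 L × 0.149 mol/L = 5.38 × 10^-3 mol
From the 1:2 ratio, n(As2O3) = 1/2 × 5.38 × 10^-3 = 2.69 × 10^-3 mol
mass of As2O3 = 2.69 × 10^-3 × 197.84 g/mol = 0.532 g
% As2O3 = 0.532 / 0.791 × 100 = 67.3 %

67.3 %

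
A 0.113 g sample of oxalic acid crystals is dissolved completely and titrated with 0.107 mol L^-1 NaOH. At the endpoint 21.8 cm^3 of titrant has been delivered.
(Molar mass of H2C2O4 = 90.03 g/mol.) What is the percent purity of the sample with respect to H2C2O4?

H2C2O4 + 2 NaOH → Na2C2O4 + 2 H2O
n(NaOH) = 0.0218 L × 0.107 mol/L = 2.33 × 10^-3 mol
From the 1:2 ratio, n(H2C2O4) = 1/2 × 2.33 × 10^-3 = 1.17 × 10^-3 mol
mass of H2C2O4 = 1.17 × 10^-3 × 90.03 g/mol = 0.105 g
% H2C2O4 = 0.105 / 0.113 × 100 = 92.9 %

92.9 %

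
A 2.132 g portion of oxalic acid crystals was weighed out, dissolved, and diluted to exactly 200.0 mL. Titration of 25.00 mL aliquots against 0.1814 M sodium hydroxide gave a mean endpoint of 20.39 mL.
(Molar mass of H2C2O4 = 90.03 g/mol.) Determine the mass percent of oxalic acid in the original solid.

H2C2O4 + 2 NaOH → Na2C2O4 + 2 H2O
n(NaOH) per titration = 0.02039 × 0.1814 = 3.699 × 10^-3 mol
From the 1:2 ratio, n(H2C2O4) in each aliquot = 1/2 × 3.699 × 10^-3 = 1.849 × 10^-3 mol
n(H2C2O4) in the whole flask = 1.849 × 10^-3 × 200.0/25.00 = 0.01479 mol
mass of H2C2O4 = 0.01479 × 90.03 = 1.332 g
% H2C2O4 = 1.332 / 2.132 × 100 = 62.48 %

62.48 %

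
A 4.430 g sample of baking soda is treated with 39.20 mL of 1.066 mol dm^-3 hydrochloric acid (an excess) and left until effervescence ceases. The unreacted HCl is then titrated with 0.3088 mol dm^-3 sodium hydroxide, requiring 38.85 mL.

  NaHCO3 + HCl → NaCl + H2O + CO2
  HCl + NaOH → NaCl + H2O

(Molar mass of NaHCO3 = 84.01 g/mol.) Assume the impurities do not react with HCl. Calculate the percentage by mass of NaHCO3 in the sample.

n(HCl) added = 0.03920 × 1.066 = 0.04179 mol
n(NaOH) used in back-titration = 0.03885 × 0.3088 = 0.01200 mol
n(HCl) left over = 0.01200 mol (1:1 ratio)
n(HCl) consumed by analyte = 0.04179 − 0.01200 = 0.02979 mol
n(NaHCO3) = 0.02979 mol (1:1 ratio)
mass of NaHCO3 = 0.02979 × 84.01 = 2.503 g
% NaHCO3 = 2.503 / 4.430 × 100 = 56.49 %

56.49 %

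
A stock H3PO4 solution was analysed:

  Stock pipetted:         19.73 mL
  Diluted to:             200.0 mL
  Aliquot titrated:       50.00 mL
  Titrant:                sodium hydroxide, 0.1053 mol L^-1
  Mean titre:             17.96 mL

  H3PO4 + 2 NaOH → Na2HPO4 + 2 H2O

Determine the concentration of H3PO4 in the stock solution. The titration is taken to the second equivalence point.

n(NaOH) = 0.01796 × 0.1053 = 1.891 × 10^-3 mol
From the 1:2 ratio, n(H3PO4) in the aliquot = 1/2 × 1.891 × 10^-3 = 9.456 × 10^-4 mol
[H3PO4]_dilute = 9.456 × 10^-4 / 0.05000 = 0.01891 mol/L
Dilution factor = 200.0 / 19.73 = 10.14
[H3PO4]_stock = 0.01891 × 10.14 = 0.1917 mol/L

0.1917 mol/L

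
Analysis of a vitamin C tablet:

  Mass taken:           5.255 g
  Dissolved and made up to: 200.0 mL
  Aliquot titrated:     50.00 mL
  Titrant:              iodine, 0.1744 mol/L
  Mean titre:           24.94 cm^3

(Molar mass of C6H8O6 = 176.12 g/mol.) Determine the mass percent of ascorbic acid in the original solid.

58.31 %

C6H8O6 + I2 → C6H6O6 + 2 HI
n(I2) per titration = 0.02494 × 0.1744 = 4.350 × 10^-3 mol
n(C6H8O6) in each aliquot = 4.350 × 10^-3 mol (1:1 ratio)
n(C6H8O6) in the whole flask = 4.350 × 10^-3 × 200.0/50.00 = 0.01740 mol
mass of C6H8O6 = 0.01740 × 176.12 = 3.064 g
% C6H8O6 = 3.064 / 5.255 × 100 = 58.31 %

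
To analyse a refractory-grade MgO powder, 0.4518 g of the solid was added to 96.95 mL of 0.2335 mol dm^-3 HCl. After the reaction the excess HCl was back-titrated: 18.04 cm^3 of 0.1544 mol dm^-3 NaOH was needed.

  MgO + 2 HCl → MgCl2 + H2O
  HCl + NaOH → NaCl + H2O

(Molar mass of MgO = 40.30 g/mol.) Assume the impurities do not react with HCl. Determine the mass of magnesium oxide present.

n(HCl) added = 0.09695 × 0.2335 = 0.02264 mol
n(NaOH) used in back-titration = 0.01804 × 0.1544 = 2.785 × 10^-3 mol
n(HCl) left over = 2.785 × 10^-3 mol (1:1 ratio)
n(HCl) consumed by analyte = 0.02264 − 2.785 × 10^-3 = 0.01985 mol
From the 1:2 ratio, n(MgO) = 1/2 × 0.01985 = 9.926 × 10^-3 mol
mass of MgO = 9.926 × 10^-3 × 40.30 = 0.4000 g

0.4000 g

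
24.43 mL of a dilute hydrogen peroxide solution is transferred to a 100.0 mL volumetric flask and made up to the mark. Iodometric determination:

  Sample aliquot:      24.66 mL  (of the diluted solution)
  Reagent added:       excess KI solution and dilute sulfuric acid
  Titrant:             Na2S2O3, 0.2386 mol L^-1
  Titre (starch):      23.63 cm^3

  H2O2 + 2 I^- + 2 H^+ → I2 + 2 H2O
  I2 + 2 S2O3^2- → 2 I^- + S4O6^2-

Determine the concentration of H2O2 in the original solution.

n(S2O3^2-) = 0.02363 × 0.2386 = 5.638 × 10^-3 mol
n(I2) = n(S2O3^2-)/2 = 2.819 × 10^-3 mol
n(H2O2) in the aliquot = 2.819 × 10^-3 mol (1:1 ratio)
[H2O2]_dilute = 2.819 × 10^-3 / 0.02466 = 0.1143 mol/L
[H2O2]_original = 0.1143 × 100.0/24.43 = 0.4679 mol/L

0.4679 mol/L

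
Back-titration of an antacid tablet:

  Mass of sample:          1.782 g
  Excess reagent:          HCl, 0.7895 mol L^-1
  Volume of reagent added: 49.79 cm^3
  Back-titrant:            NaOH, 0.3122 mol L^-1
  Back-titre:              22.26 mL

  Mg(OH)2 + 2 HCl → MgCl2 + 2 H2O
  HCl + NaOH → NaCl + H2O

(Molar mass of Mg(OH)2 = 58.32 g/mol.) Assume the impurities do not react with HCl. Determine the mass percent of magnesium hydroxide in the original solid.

52.95 %

n(HCl) added = 0.04979 × 0.7895 = 0.03931 mol
n(NaOH) used in back-titration = 0.02226 × 0.3122 = 6.950 × 10^-3 mol
n(HCl) left over = 6.950 × 10^-3 mol (1:1 ratio)
n(HCl) consumed by analyte = 0.03931 − 6.950 × 10^-3 = 0.03236 mol
From the 1:2 ratio, n(Mg(OH)2) = 1/2 × 0.03236 = 0.01618 mol
mass of Mg(OH)2 = 0.01618 × 58.32 = 0.9436 g
% Mg(OH)2 = 0.9436 / 1.782 × 100 = 52.95 %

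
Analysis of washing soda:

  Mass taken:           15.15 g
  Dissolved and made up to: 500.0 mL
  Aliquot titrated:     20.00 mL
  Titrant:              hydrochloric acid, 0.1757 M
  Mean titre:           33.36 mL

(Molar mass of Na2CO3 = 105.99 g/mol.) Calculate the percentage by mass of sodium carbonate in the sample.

51.26 %

Na2CO3 + 2 HCl → 2 NaCl + H2O + CO2
n(HCl) per titration = 0.03336 × 0.1757 = 5.861 × 10^-3 mol
From the 1:2 ratio, n(Na2CO3) in each aliquot = 1/2 × 5.861 × 10^-3 = 2.931 × 10^-3 mol
n(Na2CO3) in the whole flask = 2.931 × 10^-3 × 500.0/20.00 = 0.07327 mol
mass of Na2CO3 = 0.07327 × 105.99 = 7.766 g
% Na2CO3 = 7.766 / 15.15 × 100 = 51.26 %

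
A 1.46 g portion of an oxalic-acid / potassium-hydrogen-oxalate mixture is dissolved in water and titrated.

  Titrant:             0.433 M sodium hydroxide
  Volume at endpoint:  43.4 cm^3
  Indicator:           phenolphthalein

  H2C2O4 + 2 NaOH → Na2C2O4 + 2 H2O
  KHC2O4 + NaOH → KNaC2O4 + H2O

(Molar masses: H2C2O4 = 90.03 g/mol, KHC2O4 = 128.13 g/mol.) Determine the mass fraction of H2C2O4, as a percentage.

35.2 %

n(NaOH) = 0.0434 × 0.433 = 0.0188 mol
Let x = n(H2C2O4), y = n(KHC2O4).
Titrant: 2x + 1y = 0.0188;  mass: 90.03x + 128.13y = 1.46
Solving, x = 5.70 × 10^-3 mol, y = 7.39 × 10^-3 mol
mass of H2C2O4 = 5.70 × 10^-3 × 90.03 = 0.513 g
% H2C2O4 = 0.513 / 1.46 × 100 = 35.2 %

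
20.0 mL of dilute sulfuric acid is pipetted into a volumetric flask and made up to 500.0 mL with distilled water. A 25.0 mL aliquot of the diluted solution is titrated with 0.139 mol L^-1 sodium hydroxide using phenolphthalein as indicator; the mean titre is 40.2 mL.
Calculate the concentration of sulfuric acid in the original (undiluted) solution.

H2SO4 + 2 NaOH → Na2SO4 + 2 H2O
n(NaOH) = 0.0402 × 0.139 = 5.59 × 10^-3 mol
From the 1:2 ratio, n(H2SO4) in the aliquot = 1/2 × 5.59 × 10^-3 = 2.79 × 10^-3 mol
[H2SO4]_dilute = 2.79 × 10^-3 / 0.0250 = 0.112 mol/L
Dilution factor = 500.0 / 20.0 = 25.00
[H2SO4]_stock = 0.112 × 25.00 = 2.79 mol/L

2.79 mol/L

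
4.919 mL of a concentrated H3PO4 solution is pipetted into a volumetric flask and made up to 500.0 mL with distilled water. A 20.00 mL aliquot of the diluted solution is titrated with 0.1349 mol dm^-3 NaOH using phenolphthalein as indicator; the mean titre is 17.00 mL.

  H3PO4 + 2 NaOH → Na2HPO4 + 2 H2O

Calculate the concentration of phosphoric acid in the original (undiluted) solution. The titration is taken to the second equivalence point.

n(NaOH) = 0.01700 × 0.1349 = 2.293 × 10^-3 mol
From the 1:2 ratio, n(H3PO4) in the aliquot = 1/2 × 2.293 × 10^-3 = 1.147 × 10^-3 mol
[H3PO4]_dilute = 1.147 × 10^-3 / 0.02000 = 0.05733 mol/L
Dilution factor = 500.0 / 4.919 = 101.6
[H3PO4]_stock = 0.05733 × 101.6 = 5.828 mol/L

5.828 mol/L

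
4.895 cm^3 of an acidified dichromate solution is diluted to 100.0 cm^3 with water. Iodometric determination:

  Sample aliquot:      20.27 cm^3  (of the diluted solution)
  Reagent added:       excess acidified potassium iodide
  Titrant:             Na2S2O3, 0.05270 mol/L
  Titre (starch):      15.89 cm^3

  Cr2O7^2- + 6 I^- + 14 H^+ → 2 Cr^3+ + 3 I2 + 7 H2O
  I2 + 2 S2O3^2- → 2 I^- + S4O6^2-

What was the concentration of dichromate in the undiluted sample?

0.1407 mol/L

n(S2O3^2-) = 0.01589 × 0.05270 = 8.374 × 10^-4 mol
n(I2) = n(S2O3^2-)/2 = 4.187 × 10^-4 mol
From the 1:3 ratio, n(Cr2O7^2-) in the aliquot = 1/3 × 4.187 × 10^-4 = 1.396 × 10^-4 mol
[Cr2O7^2-]_dilute = 1.396 × 10^-4 / 0.02027 = 0.006885 mol/L
[Cr2O7^2-]_original = 0.006885 × 100.0/4.895 = 0.1407 mol/L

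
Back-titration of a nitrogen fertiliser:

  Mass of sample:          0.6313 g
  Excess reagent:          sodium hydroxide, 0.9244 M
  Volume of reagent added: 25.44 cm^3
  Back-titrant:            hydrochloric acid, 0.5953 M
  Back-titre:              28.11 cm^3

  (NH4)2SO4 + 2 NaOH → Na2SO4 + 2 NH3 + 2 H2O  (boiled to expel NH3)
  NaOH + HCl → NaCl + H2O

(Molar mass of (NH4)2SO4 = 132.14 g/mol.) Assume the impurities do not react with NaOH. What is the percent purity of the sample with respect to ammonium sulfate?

70.99 %

n(NaOH) added = 0.02544 × 0.9244 = 0.02352 mol
n(HCl) used in back-titration = 0.02811 × 0.5953 = 0.01673 mol
n(NaOH) left over = 0.01673 mol (1:1 ratio)
n(NaOH) consumed by analyte = 0.02352 − 0.01673 = 6.783 × 10^-3 mol
From the 1:2 ratio, n((NH4)2SO4) = 1/2 × 6.783 × 10^-3 = 3.391 × 10^-3 mol
mass of (NH4)2SO4 = 3.391 × 10^-3 × 132.14 = 0.4481 g
% (NH4)2SO4 = 0.4481 / 0.6313 × 100 = 70.99 %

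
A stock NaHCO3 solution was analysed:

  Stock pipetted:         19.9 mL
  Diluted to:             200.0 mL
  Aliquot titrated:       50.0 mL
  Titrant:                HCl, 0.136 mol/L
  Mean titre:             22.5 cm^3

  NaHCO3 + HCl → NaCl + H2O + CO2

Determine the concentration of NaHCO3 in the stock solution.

n(HCl) = 0.0225 × 0.136 = 3.06 × 10^-3 mol
n(NaHCO3) in the aliquot = 3.06 × 10^-3 mol (1:1 ratio)
[NaHCO3]_dilute = 3.06 × 10^-3 / 0.0500 = 0.0612 mol/L
Dilution factor = 200.0 / 19.9 = 10.05
[NaHCO3]_stock = 0.0612 × 10.05 = 0.615 mol/L

0.615 mol/L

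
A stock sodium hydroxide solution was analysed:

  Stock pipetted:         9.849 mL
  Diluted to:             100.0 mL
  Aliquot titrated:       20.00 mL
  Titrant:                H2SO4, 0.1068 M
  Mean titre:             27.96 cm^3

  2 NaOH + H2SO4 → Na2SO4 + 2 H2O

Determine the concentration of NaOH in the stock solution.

3.032 M

n(H2SO4) = 0.02796 × 0.1068 = 2.986 × 10^-3 mol
From the 2:1 ratio, n(NaOH) in the aliquot = 2/1 × 2.986 × 10^-3 = 5.972 × 10^-3 mol
[NaOH]_dilute = 5.972 × 10^-3 / 0.02000 = 0.2986 mol/L
Dilution factor = 100.0 / 9.849 = 10.15
[NaOH]_stock = 0.2986 × 10.15 = 3.032 mol/L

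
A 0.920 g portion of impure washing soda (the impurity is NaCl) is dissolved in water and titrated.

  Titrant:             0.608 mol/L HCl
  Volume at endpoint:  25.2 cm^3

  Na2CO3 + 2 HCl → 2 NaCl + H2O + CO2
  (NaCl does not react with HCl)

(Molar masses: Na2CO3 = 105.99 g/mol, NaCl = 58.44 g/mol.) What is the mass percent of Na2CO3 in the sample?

88.3 %

n(HCl) = 0.0252 × 0.608 = 0.0153 mol
Let x = n(Na2CO3), y = n(NaCl).
Titrant: 2x = 0.0153;  mass: 105.99x + 58.44y = 0.920
Solving, x = 7.66 × 10^-3 mol, y = 1.85 × 10^-3 mol
mass of Na2CO3 = 7.66 × 10^-3 × 105.99 = 0.812 g
% Na2CO3 = 0.812 / 0.920 × 100 = 88.3 %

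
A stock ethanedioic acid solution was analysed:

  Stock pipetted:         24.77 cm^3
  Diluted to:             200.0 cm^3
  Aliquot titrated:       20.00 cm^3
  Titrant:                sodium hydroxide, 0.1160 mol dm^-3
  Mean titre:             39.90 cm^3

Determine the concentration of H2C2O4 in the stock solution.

0.9343 mol/L

H2C2O4 + 2 NaOH → Na2C2O4 + 2 H2O
n(NaOH) = 0.03990 × 0.1160 = 4.628 × 10^-3 mol
From the 1:2 ratio, n(H2C2O4) in the aliquot = 1/2 × 4.628 × 10^-3 = 2.314 × 10^-3 mol
[H2C2O4]_dilute = 2.314 × 10^-3 / 0.02000 = 0.1157 mol/L
Dilution factor = 200.0 / 24.77 = 8.074
[H2C2O4]_stock = 0.1157 × 8.074 = 0.9343 mol/L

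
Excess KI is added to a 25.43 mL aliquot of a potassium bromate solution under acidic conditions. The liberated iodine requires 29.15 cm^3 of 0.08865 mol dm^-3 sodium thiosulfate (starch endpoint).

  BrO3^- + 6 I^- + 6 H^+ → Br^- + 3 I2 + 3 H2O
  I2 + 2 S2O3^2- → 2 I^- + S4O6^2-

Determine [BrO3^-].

0.01694 mol/L

n(S2O3^2-) = 0.02915 × 0.08865 = 2.584 × 10^-3 mol
n(I2) = n(S2O3^2-)/2 = 1.292 × 10^-3 mol
From the 1:3 ratio, n(BrO3^-) in the aliquot = 1/3 × 1.292 × 10^-3 = 4.307 × 10^-4 mol
[BrO3^-] = 4.307 × 10^-4 / 0.02543 = 0.01694 mol/L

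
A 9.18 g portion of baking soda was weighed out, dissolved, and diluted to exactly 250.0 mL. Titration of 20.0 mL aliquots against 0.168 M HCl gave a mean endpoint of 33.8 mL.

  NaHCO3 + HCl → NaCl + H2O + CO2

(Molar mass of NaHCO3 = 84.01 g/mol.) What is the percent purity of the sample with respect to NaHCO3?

n(HCl) per titration = 0.0338 × 0.168 = 5.68 × 10^-3 mol
n(NaHCO3) in each aliquot = 5.68 × 10^-3 mol (1:1 ratio)
n(NaHCO3) in the whole flask = 5.68 × 10^-3 × 250.0/20.0 = 0.0710 mol
mass of NaHCO3 = 0.0710 × 84.01 = 5.96 g
% NaHCO3 = 5.96 / 9.18 × 100 = 65.0 %

65.0 %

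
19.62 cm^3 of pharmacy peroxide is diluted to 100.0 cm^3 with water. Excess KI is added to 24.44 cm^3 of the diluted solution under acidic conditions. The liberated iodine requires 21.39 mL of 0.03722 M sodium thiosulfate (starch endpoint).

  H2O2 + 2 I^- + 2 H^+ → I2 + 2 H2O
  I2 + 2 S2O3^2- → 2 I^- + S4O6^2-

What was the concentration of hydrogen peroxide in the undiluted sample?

n(S2O3^2-) = 0.02139 × 0.03722 = 7.961 × 10^-4 mol
n(I2) = n(S2O3^2-)/2 = 3.981 × 10^-4 mol
n(H2O2) in the aliquot = 3.981 × 10^-4 mol (1:1 ratio)
[H2O2]_dilute = 3.981 × 10^-4 / 0.02444 = 0.01629 mol/L
[H2O2]_original = 0.01629 × 100.0/19.62 = 0.08302 mol/L

0.08302 M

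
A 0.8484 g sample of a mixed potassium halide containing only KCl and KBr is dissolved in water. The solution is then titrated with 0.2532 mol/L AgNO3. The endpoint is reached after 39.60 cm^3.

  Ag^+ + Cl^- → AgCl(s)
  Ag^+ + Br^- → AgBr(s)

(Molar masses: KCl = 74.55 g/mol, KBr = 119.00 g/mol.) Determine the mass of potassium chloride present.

0.5783 g

n(AgNO3) = 0.03960 × 0.2532 = 0.01003 mol
Let x = n(KCl), y = n(KBr).
Titrant: 1x + 1y = 0.01003;  mass: 74.55x + 119.00y = 0.8484
Solving, x = 7.757 × 10^-3 mol, y = 2.270 × 10^-3 mol
mass of KCl = 7.757 × 10^-3 × 74.55 = 0.5783 g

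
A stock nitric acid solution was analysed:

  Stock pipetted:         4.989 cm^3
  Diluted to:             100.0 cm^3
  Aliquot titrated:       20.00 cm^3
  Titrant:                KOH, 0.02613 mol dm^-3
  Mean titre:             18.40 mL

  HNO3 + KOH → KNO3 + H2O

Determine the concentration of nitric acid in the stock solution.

n(KOH) = 0.01840 × 0.02613 = 4.808 × 10^-4 mol
n(HNO3) in the aliquot = 4.808 × 10^-4 mol (1:1 ratio)
[HNO3]_dilute = 4.808 × 10^-4 / 0.02000 = 0.02404 mol/L
Dilution factor = 100.0 / 4.989 = 20.04
[HNO3]_stock = 0.02404 × 20.04 = 0.4819 mol/L

0.4819 mol/L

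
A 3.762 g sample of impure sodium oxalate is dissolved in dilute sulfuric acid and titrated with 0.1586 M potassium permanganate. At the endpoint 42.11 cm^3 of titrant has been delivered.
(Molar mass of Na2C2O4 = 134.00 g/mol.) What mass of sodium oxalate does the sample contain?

2 MnO4^- + 5 C2O4^2- + 16 H^+ → 2 Mn^2+ + 10 CO2 + 8 H2O
n(KMnO4) = 0.04211 L × 0.1586 mol/L = 6.679 × 10^-3 mol
From the 5:2 ratio, n(Na2C2O4) = 5/2 × 6.679 × 10^-3 = 0.01670 mol
mass of Na2C2O4 = 0.01670 × 134.00 g/mol = 2.237 g

2.237 g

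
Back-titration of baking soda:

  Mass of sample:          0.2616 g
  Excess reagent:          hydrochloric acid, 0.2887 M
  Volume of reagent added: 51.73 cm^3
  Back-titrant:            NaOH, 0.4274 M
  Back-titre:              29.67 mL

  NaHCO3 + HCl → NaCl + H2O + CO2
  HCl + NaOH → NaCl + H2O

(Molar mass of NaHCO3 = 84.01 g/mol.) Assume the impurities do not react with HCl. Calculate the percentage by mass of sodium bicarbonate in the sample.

n(HCl) added = 0.05173 × 0.2887 = 0.01493 mol
n(NaOH) used in back-titration = 0.02967 × 0.4274 = 0.01268 mol
n(HCl) left over = 0.01268 mol (1:1 ratio)
n(HCl) consumed by analyte = 0.01493 − 0.01268 = 2.253 × 10^-3 mol
n(NaHCO3) = 2.253 × 10^-3 mol (1:1 ratio)
mass of NaHCO3 = 2.253 × 10^-3 × 84.01 = 0.1893 g
% NaHCO3 = 0.1893 / 0.2616 × 100 = 72.37 %

72.37 %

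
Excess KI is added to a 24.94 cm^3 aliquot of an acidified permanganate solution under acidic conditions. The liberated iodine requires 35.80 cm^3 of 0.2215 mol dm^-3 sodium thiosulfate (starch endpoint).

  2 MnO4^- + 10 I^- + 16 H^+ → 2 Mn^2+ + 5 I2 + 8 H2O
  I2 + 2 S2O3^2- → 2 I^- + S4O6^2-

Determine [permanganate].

0.06359 mol/L

n(S2O3^2-) = 0.03580 × 0.2215 = 7.930 × 10^-3 mol
n(I2) = n(S2O3^2-)/2 = 3.965 × 10^-3 mol
From the 2:5 ratio, n(MnO4^-) in the aliquot = 2/5 × 3.965 × 10^-3 = 1.586 × 10^-3 mol
[MnO4^-] = 1.586 × 10^-3 / 0.02494 = 0.06359 mol/L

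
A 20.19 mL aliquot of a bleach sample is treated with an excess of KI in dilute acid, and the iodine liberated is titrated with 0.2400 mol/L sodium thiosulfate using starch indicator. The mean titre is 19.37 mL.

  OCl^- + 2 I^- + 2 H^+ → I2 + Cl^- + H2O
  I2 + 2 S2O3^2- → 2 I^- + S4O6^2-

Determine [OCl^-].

0.1151 mol/L

n(S2O3^2-) = 0.01937 × 0.2400 = 4.649 × 10^-3 mol
n(I2) = n(S2O3^2-)/2 = 2.324 × 10^-3 mol
n(OCl^-) in the aliquot = 2.324 × 10^-3 mol (1:1 ratio)
[OCl^-] = 2.324 × 10^-3 / 0.02019 = 0.1151 mol/L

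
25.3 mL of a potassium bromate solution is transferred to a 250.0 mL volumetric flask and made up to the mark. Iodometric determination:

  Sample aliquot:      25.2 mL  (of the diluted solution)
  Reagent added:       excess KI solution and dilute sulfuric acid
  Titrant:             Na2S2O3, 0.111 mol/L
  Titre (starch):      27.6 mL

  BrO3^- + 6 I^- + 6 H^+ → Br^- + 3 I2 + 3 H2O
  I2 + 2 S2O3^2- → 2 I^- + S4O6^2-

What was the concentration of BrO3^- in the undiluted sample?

0.200 mol/L

n(S2O3^2-) = 0.0276 × 0.111 = 3.06 × 10^-3 mol
n(I2) = n(S2O3^2-)/2 = 1.53 × 10^-3 mol
From the 1:3 ratio, n(BrO3^-) in the aliquot = 1/3 × 1.53 × 10^-3 = 5.11 × 10^-4 mol
[BrO3^-]_dilute = 5.11 × 10^-4 / 0.0252 = 0.0203 mol/L
[BrO3^-]_original = 0.0203 × 250.0/25.3 = 0.200 mol/L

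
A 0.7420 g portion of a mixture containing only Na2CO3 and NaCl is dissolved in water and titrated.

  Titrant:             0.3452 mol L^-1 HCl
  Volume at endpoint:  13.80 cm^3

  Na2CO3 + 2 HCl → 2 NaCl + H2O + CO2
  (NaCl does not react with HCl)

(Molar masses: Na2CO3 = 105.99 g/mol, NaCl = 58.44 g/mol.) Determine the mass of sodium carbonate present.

n(HCl) = 0.01380 × 0.3452 = 4.764 × 10^-3 mol
Let x = n(Na2CO3), y = n(NaCl).
Titrant: 2x = 4.764 × 10^-3;  mass: 105.99x + 58.44y = 0.7420
Solving, x = 2.382 × 10^-3 mol, y = 8.377 × 10^-3 mol
mass of Na2CO3 = 2.382 × 10^-3 × 105.99 = 0.2525 g

0.2525 g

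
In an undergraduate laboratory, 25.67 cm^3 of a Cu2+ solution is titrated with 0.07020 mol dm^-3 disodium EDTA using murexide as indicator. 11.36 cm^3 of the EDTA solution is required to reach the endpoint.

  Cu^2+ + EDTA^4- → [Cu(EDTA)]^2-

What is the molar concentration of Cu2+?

n(EDTA) = 0.01136 L × 0.07020 mol/L = 7.975 × 10^-4 mol
n(Cu2+) = 7.975 × 10^-4 mol (1:1 mole ratio)
[Cu2+] = 7.975 × 10^-4 mol / 0.02567 L = 0.03107 mol/L

0.03107 mol/L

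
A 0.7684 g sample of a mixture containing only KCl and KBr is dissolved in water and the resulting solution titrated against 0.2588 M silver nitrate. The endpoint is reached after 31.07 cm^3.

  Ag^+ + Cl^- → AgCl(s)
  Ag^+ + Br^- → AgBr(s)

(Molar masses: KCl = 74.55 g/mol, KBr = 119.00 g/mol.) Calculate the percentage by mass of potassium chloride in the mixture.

41.14 %

n(AgNO3) = 0.03107 × 0.2588 = 8.041 × 10^-3 mol
Let x = n(KCl), y = n(KBr).
Titrant: 1x + 1y = 8.041 × 10^-3;  mass: 74.55x + 119.00y = 0.7684
Solving, x = 4.240 × 10^-3 mol, y = 3.801 × 10^-3 mol
mass of KCl = 4.240 × 10^-3 × 74.55 = 0.3161 g
% KCl = 0.3161 / 0.7684 × 100 = 41.14 %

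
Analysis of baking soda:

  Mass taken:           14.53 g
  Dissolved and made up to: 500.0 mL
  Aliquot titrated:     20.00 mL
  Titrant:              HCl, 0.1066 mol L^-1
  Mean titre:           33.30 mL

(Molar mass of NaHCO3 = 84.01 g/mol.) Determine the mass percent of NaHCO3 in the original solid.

51.31 %

NaHCO3 + HCl → NaCl + H2O + CO2
n(HCl) per titration = 0.03330 × 0.1066 = 3.550 × 10^-3 mol
n(NaHCO3) in each aliquot = 3.550 × 10^-3 mol (1:1 ratio)
n(NaHCO3) in the whole flask = 3.550 × 10^-3 × 500.0/20.00 = 0.08874 mol
mass of NaHCO3 = 0.08874 × 84.01 = 7.455 g
% NaHCO3 = 7.455 / 14.53 × 100 = 51.31 %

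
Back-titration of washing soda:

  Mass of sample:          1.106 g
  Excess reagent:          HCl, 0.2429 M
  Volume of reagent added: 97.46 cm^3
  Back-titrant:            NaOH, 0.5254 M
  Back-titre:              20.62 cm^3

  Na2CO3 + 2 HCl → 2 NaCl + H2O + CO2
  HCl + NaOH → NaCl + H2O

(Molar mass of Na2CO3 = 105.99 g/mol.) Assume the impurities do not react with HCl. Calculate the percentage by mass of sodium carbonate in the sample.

61.52 %

n(HCl) added = 0.09746 × 0.2429 = 0.02367 mol
n(NaOH) used in back-titration = 0.02062 × 0.5254 = 0.01083 mol
n(HCl) left over = 0.01083 mol (1:1 ratio)
n(HCl) consumed by analyte = 0.02367 − 0.01083 = 0.01284 mol
From the 1:2 ratio, n(Na2CO3) = 1/2 × 0.01284 = 6.420 × 10^-3 mol
mass of Na2CO3 = 6.420 × 10^-3 × 105.99 = 0.6804 g
% Na2CO3 = 0.6804 / 1.106 × 100 = 61.52 %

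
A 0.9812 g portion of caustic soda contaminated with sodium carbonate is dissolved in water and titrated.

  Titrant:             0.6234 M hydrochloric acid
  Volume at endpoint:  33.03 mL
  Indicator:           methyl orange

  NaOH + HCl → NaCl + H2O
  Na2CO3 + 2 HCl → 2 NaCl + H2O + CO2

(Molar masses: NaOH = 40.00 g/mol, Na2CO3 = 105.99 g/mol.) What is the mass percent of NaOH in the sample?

n(HCl) = 0.03303 × 0.6234 = 0.02059 mol
Let x = n(NaOH), y = n(Na2CO3).
Titrant: 1x + 2y = 0.02059;  mass: 40.00x + 105.99y = 0.9812
Solving, x = 8.466 × 10^-3 mol, y = 6.062 × 10^-3 mol
mass of NaOH = 8.466 × 10^-3 × 40.00 = 0.3386 g
% NaOH = 0.3386 / 0.9812 × 100 = 34.51 %

34.51 %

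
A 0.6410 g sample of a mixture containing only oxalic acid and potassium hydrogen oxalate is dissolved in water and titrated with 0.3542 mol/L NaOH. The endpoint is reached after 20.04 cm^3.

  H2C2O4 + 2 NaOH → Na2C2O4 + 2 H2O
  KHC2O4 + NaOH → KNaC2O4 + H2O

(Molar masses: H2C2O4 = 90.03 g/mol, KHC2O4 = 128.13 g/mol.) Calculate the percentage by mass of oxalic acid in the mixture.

n(NaOH) = 0.02004 × 0.3542 = 7.098 × 10^-3 mol
Let x = n(H2C2O4), y = n(KHC2O4).
Titrant: 2x + 1y = 7.098 × 10^-3;  mass: 90.03x + 128.13y = 0.6410
Solving, x = 1.615 × 10^-3 mol, y = 3.868 × 10^-3 mol
mass of H2C2O4 = 1.615 × 10^-3 × 90.03 = 0.1454 g
% H2C2O4 = 0.1454 / 0.6410 × 100 = 22.69 %

22.69 %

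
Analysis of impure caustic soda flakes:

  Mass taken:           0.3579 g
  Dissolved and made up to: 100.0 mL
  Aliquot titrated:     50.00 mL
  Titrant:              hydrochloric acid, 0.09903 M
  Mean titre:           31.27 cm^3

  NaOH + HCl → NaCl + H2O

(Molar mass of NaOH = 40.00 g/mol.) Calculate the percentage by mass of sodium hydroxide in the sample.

n(HCl) per titration = 0.03127 × 0.09903 = 3.097 × 10^-3 mol
n(NaOH) in each aliquot = 3.097 × 10^-3 mol (1:1 ratio)
n(NaOH) in the whole flask = 3.097 × 10^-3 × 100.0/50.00 = 6.193 × 10^-3 mol
mass of NaOH = 6.193 × 10^-3 × 40.00 = 0.2477 g
% NaOH = 0.2477 / 0.3579 × 100 = 69.22 %

69.22 %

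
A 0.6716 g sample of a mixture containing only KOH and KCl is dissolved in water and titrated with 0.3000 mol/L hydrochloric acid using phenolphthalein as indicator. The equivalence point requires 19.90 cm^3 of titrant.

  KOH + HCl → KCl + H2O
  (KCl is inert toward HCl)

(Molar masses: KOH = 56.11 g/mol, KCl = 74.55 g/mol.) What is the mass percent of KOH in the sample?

n(HCl) = 0.01990 × 0.3000 = 5.970 × 10^-3 mol
Let x = n(KOH), y = n(KCl).
Titrant: 1x = 5.970 × 10^-3;  mass: 56.11x + 74.55y = 0.6716
Solving, x = 5.970 × 10^-3 mol, y = 4.515 × 10^-3 mol
mass of KOH = 5.970 × 10^-3 × 56.11 = 0.3350 g
% KOH = 0.3350 / 0.6716 × 100 = 49.88 %

49.88 %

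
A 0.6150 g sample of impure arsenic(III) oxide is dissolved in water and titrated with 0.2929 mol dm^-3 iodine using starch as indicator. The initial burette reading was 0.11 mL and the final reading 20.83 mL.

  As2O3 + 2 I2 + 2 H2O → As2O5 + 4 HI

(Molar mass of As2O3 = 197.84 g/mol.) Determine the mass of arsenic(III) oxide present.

n(I2) = 0.02072 L × 0.2929 mol/L = 6.069 × 10^-3 mol
From the 1:2 ratio, n(As2O3) = 1/2 × 6.069 × 10^-3 = 3.034 × 10^-3 mol
mass of As2O3 = 3.034 × 10^-3 × 197.84 g/mol = 0.6003 g

0.6003 g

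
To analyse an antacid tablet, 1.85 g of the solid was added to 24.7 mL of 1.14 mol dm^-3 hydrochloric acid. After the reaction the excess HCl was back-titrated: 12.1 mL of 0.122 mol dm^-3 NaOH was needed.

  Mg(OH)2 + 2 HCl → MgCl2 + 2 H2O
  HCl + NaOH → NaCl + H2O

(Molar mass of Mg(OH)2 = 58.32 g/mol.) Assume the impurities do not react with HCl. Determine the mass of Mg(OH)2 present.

n(HCl) added = 0.0247 × 1.14 = 0.0282 mol
n(NaOH) used in back-titration = 0.0121 × 0.122 = 1.48 × 10^-3 mol
n(HCl) left over = 1.48 × 10^-3 mol (1:1 ratio)
n(HCl) consumed by analyte = 0.0282 − 1.48 × 10^-3 = 0.0267 mol
From the 1:2 ratio, n(Mg(OH)2) = 1/2 × 0.0267 = 0.0133 mol
mass of Mg(OH)2 = 0.0133 × 58.32 = 0.778 g

0.778 g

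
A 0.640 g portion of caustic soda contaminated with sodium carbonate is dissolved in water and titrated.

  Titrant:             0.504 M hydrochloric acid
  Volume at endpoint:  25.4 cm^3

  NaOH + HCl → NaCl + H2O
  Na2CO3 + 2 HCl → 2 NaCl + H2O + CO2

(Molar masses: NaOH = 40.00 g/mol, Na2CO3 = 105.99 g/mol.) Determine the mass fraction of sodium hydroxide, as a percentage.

n(HCl) = 0.0254 × 0.504 = 0.0128 mol
Let x = n(NaOH), y = n(Na2CO3).
Titrant: 1x + 2y = 0.0128;  mass: 40.00x + 105.99y = 0.640
Solving, x = 2.96 × 10^-3 mol, y = 4.92 × 10^-3 mol
mass of NaOH = 2.96 × 10^-3 × 40.00 = 0.118 g
% NaOH = 0.118 / 0.640 × 100 = 18.5 %

18.5 %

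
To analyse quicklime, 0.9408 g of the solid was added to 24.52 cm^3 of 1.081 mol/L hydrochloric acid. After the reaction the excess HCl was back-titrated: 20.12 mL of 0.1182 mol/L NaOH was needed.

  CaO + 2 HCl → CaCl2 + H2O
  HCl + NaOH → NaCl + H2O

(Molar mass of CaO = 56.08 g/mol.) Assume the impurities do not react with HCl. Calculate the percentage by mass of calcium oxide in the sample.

n(HCl) added = 0.02452 × 1.081 = 0.02651 mol
n(NaOH) used in back-titration = 0.02012 × 0.1182 = 2.378 × 10^-3 mol
n(HCl) left over = 2.378 × 10^-3 mol (1:1 ratio)
n(HCl) consumed by analyte = 0.02651 − 2.378 × 10^-3 = 0.02413 mol
From the 1:2 ratio, n(CaO) = 1/2 × 0.02413 = 0.01206 mol
mass of CaO = 0.01206 × 56.08 = 0.6765 g
% CaO = 0.6765 / 0.9408 × 100 = 71.91 %

71.91 %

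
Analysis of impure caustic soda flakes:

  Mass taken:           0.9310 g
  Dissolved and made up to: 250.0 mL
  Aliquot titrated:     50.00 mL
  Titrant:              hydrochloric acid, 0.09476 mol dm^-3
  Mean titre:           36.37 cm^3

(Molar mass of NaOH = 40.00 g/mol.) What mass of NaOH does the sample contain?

0.6893 g

NaOH + HCl → NaCl + H2O
n(HCl) per titration = 0.03637 × 0.09476 = 3.446 × 10^-3 mol
n(NaOH) in each aliquot = 3.446 × 10^-3 mol (1:1 ratio)
n(NaOH) in the whole flask = 3.446 × 10^-3 × 250.0/50.00 = 0.01723 mol
mass of NaOH = 0.01723 × 40.00 = 0.6893 g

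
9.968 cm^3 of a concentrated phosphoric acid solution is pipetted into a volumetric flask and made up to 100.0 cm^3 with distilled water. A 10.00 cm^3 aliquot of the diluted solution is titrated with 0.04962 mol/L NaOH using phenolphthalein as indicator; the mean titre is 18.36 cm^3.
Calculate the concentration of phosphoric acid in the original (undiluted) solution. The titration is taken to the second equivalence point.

H3PO4 + 2 NaOH → Na2HPO4 + 2 H2O
n(NaOH) = 0.01836 × 0.04962 = 9.110 × 10^-4 mol
From the 1:2 ratio, n(H3PO4) in the aliquot = 1/2 × 9.110 × 10^-4 = 4.555 × 10^-4 mol
[H3PO4]_dilute = 4.555 × 10^-4 / 0.01000 = 0.04555 mol/L
Dilution factor = 100.0 / 9.968 = 10.03
[H3PO4]_stock = 0.04555 × 10.03 = 0.4570 mol/L

0.4570 mol/L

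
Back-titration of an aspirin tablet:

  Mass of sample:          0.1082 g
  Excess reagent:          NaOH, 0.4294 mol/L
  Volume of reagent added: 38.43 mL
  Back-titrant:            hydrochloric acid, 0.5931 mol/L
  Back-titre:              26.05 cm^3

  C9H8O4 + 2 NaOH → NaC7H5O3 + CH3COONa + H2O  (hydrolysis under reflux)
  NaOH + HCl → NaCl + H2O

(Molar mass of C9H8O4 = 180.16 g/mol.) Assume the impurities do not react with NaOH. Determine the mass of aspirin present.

0.09473 g

n(NaOH) added = 0.03843 × 0.4294 = 0.01650 mol
n(HCl) used in back-titration = 0.02605 × 0.5931 = 0.01545 mol
n(NaOH) left over = 0.01545 mol (1:1 ratio)
n(NaOH) consumed by analyte = 0.01650 − 0.01545 = 1.052 × 10^-3 mol
From the 1:2 ratio, n(C9H8O4) = 1/2 × 1.052 × 10^-3 = 5.258 × 10^-4 mol
mass of C9H8O4 = 5.258 × 10^-4 × 180.16 = 0.09473 g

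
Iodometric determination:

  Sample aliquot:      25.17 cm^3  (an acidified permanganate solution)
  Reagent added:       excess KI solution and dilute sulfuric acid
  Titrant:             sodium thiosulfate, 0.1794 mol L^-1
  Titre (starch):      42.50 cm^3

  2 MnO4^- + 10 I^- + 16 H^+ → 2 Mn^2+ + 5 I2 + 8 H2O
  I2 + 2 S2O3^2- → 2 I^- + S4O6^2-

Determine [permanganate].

0.06058 mol/L

n(S2O3^2-) = 0.04250 × 0.1794 = 7.625 × 10^-3 mol
n(I2) = n(S2O3^2-)/2 = 3.812 × 10^-3 mol
From the 2:5 ratio, n(MnO4^-) in the aliquot = 2/5 × 3.812 × 10^-3 = 1.525 × 10^-3 mol
[MnO4^-] = 1.525 × 10^-3 / 0.02517 = 0.06058 mol/L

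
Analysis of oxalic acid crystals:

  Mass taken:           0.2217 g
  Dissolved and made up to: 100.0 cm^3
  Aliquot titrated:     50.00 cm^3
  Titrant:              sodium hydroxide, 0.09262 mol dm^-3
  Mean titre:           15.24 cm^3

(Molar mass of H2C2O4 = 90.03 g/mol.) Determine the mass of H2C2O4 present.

H2C2O4 + 2 NaOH → Na2C2O4 + 2 H2O
n(NaOH) per titration = 0.01524 × 0.09262 = 1.412 × 10^-3 mol
From the 1:2 ratio, n(H2C2O4) in each aliquot = 1/2 × 1.412 × 10^-3 = 7.058 × 10^-4 mol
n(H2C2O4) in the whole flask = 7.058 × 10^-4 × 100.0/50.00 = 1.412 × 10^-3 mol
mass of H2C2O4 = 1.412 × 10^-3 × 90.03 = 0.1271 g

0.1271 g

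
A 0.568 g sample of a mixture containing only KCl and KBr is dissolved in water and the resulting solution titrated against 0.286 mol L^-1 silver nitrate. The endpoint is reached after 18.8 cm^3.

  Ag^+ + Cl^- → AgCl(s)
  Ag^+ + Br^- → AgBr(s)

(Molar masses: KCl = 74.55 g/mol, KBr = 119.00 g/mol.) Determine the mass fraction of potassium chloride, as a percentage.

n(AgNO3) = 0.0188 × 0.286 = 5.38 × 10^-3 mol
Let x = n(KCl), y = n(KBr).
Titrant: 1x + 1y = 5.38 × 10^-3;  mass: 74.55x + 119.00y = 0.568
Solving, x = 1.62 × 10^-3 mol, y = 3.76 × 10^-3 mol
mass of KCl = 1.62 × 10^-3 × 74.55 = 0.120 g
% KCl = 0.120 / 0.568 × 100 = 21.2 %

21.2 %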